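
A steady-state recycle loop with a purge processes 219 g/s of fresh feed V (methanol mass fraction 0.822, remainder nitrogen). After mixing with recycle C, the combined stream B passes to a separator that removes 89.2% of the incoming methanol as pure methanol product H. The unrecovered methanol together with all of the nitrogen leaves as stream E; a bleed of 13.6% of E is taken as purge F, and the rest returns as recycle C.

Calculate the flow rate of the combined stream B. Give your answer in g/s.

485.2 g/s

nitrogen enters only via V and leaves only via the purge: 219×0.178 = 0.136×(nitrogen in E), and the separator passes all nitrogen, so nitrogen in B = nitrogen in E = 286.63 g/s.
methanol in B: m_A = 219×0.822 + (1−0.136)·(1−0.892)·m_A, so m_A = 180.02/0.9067 = 198.54 g/s.
B = 198.54 + 286.63 = 485.18 g/s.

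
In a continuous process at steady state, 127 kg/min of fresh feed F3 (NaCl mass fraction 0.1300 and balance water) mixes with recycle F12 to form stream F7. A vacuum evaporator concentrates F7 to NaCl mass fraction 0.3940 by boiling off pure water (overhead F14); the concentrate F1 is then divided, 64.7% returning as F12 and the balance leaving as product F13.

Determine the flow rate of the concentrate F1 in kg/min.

Overall NaCl balance (none leaves overhead): NaCl in fresh feed = NaCl in product, i.e. 127×0.130 = (1−0.647)·F1·0.394.
F1 = 16.51/(0.394×0.353) = 118.71 kg/min.

118.7 kg/min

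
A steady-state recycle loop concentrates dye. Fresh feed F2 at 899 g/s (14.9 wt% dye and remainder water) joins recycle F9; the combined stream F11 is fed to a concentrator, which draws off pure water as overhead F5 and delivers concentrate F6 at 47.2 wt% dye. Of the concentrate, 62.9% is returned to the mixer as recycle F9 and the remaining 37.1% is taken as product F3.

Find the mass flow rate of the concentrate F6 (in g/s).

764.9 g/s

Overall dye balance (none leaves overhead): dye in fresh feed = dye in product, i.e. 899×0.149 = (1−0.629)·F6·0.472.
F6 = 133.95/(0.472×0.371) = 764.94 g/s.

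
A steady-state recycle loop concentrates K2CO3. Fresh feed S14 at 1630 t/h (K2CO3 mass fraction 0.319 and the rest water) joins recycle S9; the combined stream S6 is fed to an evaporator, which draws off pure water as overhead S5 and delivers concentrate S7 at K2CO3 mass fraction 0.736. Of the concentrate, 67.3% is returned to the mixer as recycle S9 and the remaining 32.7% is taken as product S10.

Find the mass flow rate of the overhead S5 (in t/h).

923.5 t/h

Overall K2CO3 balance (none leaves overhead): K2CO3 in fresh feed = K2CO3 in product, i.e. 1630×0.319 = (1−0.673)·S7·0.736.
S7 = 519.97/(0.736×0.327) = 2160.5 t/h.
Recycle S9 = 0.673×2160.5 = 1454 t/h.
Combined feed S6 = 1630 + 1454 = 3084 t/h.
Overhead S5 = S6 − S7 = 3084 − 2160.5 = 923.52 t/h.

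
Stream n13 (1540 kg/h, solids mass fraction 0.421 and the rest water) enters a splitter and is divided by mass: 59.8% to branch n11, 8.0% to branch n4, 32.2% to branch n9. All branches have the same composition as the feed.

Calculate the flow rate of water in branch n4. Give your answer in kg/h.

Branch n4 total = 0.080×1540 = 123.2 kg/h.
water in n4 = 0.579×123.2 = 71.333 kg/h.

71.33 kg/h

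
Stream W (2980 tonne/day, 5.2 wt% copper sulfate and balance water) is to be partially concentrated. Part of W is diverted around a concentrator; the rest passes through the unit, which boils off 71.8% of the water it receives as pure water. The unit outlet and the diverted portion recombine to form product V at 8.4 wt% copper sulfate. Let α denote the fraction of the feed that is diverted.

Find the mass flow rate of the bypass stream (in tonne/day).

1312 tonne/day

All 2980×0.052 = 154.96 tonne/day of copper sulfate reaches V, so V = 154.96/0.084 = 1844.8 tonne/day and vapour = 1135.2 tonne/day.
The evaporator receives (1−α)·2980 of feed at 0.948 water and removes 0.718 of that water:
0.718×0.948×(1−α)×2980 = 1135.2
(1−α) = 1135.2/2028.4 = 0.5597;  α = 0.4403.
Bypass flow = 0.4403×2980 = 1312.2 tonne/day.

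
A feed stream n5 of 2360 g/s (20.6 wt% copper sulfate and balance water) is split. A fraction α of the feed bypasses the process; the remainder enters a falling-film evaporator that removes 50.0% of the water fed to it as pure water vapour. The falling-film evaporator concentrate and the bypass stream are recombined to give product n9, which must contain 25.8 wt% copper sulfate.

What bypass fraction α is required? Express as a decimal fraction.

All 2360×0.206 = 486.16 g/s of copper sulfate reaches n9, so n9 = 486.16/0.258 = 1884.3 g/s and vapour = 475.66 g/s.
The evaporator receives (1−α)·2360 of feed at 0.794 water and removes 0.500 of that water:
0.500×0.794×(1−α)×2360 = 475.66
(1−α) = 475.66/936.92 = 0.5077;  α = 0.4923.

0.492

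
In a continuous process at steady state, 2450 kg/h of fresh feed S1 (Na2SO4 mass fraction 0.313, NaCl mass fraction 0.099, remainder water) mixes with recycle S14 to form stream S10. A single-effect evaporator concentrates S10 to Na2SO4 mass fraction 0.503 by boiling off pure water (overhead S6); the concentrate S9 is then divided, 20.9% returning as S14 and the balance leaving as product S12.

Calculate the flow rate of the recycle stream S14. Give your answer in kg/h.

402.8 kg/h

Overall Na2SO4 balance (none leaves overhead): Na2SO4 in fresh feed = Na2SO4 in product, i.e. 2450×0.313 = (1−0.209)·S9·0.503.
S9 = 766.85/(0.503×0.791) = 1927.4 kg/h.
Recycle S14 = 0.209×1927.4 = 402.82 kg/h.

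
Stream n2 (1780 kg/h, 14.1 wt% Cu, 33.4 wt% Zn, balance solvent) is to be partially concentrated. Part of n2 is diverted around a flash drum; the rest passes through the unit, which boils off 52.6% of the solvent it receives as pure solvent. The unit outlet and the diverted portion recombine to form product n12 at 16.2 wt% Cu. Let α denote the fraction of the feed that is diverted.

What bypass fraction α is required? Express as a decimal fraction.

0.531

All 1780×0.141 = 250.98 kg/h of Cu reaches n12, so n12 = 250.98/0.162 = 1549.3 kg/h and vapour = 230.74 kg/h.
The evaporator receives (1−α)·1780 of feed at 0.525 solvent and removes 0.526 of that solvent:
0.526×0.525×(1−α)×1780 = 230.74
(1−α) = 230.74/491.55 = 0.4694;  α = 0.5306.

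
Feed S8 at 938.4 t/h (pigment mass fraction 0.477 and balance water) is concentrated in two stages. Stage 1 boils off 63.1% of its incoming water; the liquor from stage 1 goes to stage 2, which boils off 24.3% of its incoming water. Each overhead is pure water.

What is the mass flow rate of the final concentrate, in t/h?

water in feed = 938.4×0.523 = 490.78 t/h.
After stage 1: water left = (1−0.631)×490.78 = 181.1; stream total = 628.72 t/h.
After stage 2: water left = (1−0.243)×181.1 = 137.09; final concentrate = 584.71 t/h.

584.7 t/h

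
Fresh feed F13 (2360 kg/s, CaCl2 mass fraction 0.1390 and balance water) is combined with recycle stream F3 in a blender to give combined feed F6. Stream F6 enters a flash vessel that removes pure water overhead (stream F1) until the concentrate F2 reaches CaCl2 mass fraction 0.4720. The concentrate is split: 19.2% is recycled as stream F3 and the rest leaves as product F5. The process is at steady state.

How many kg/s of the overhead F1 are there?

1665 kg/s

Overall CaCl2 balance (none leaves overhead): CaCl2 in fresh feed = CaCl2 in product, i.e. 2360×0.139 = (1−0.192)·F2·0.472.
F2 = 328.04/(0.472×0.808) = 860.15 kg/s.
Recycle F3 = 0.192×860.15 = 165.15 kg/s.
Combined feed F6 = 2360 + 165.15 = 2525.1 kg/s.
Overhead F1 = F6 − F2 = 2525.1 − 860.15 = 1665 kg/s.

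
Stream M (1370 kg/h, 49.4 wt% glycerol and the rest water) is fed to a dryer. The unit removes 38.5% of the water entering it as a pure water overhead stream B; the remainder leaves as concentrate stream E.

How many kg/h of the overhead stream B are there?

266.9 kg/h

water entering = 1370×0.506 = 693.22 kg/h; overhead removed = 0.385×693.22 = 266.89 kg/h.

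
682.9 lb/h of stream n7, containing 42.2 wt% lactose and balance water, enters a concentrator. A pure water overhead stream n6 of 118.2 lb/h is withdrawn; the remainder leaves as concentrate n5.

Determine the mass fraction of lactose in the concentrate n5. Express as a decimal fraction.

lactose is not removed: 682.9×0.422 = 288.18 lb/h of lactose enters n5.
Concentrate = 682.9 − 118.2 = 564.7 lb/h.
Mass fraction = 288.18/564.7 = 0.5103.

0.5103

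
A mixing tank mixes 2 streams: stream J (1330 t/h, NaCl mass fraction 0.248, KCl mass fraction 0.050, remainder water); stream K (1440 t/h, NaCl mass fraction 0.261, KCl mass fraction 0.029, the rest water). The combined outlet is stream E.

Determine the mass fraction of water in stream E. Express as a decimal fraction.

Total flow out = 1330 + 1440 = 2770 t/h.
water in = 1330×0.702 + 1440×0.710 = 1956.1 t/h.
water mass fraction in E = 1956.1/2770 = 0.706.

0.706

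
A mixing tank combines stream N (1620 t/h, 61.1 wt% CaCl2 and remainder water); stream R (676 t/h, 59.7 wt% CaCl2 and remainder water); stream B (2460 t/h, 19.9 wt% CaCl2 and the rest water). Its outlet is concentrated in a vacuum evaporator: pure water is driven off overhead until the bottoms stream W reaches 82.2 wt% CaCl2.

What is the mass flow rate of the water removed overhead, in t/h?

2465 t/h

CaCl2 entering = 1620×0.611 + 676×0.597 + 2460×0.199 = 1882.9 t/h.
All CaCl2 reports to W, so W = 1882.9/0.822 = 2290.7 t/h.
Total feed = 4756 t/h; overhead = 4756 − 2290.7 = 2465.3 t/h.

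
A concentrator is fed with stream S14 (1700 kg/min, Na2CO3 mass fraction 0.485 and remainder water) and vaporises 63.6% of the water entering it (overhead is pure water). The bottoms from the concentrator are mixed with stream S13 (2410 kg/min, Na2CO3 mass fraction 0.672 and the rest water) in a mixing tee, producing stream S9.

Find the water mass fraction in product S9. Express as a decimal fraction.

Vapour removed = 0.636×0.515×1700 = 556.82 kg/min; concentrate = 1143.2 kg/min.
water reaching the mixer = 318.68 (from concentrate) + 2410×0.328 = 1109.2 kg/min.
Product flow = 1143.2 + 2410 = 3553.2 kg/min; water fraction = 0.312.

0.312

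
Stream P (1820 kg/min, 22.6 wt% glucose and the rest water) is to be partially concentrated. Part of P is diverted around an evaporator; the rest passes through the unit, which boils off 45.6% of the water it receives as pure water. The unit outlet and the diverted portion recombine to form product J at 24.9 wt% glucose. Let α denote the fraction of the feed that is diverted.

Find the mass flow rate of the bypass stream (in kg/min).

All 1820×0.226 = 411.32 kg/min of glucose reaches J, so J = 411.32/0.249 = 1651.9 kg/min and vapour = 168.11 kg/min.
The evaporator receives (1−α)·1820 of feed at 0.774 water and removes 0.456 of that water:
0.456×0.774×(1−α)×1820 = 168.11
(1−α) = 168.11/642.36 = 0.2617;  α = 0.7383.
Bypass flow = 0.7383×1820 = 1343.7 kg/min.

1344 kg/min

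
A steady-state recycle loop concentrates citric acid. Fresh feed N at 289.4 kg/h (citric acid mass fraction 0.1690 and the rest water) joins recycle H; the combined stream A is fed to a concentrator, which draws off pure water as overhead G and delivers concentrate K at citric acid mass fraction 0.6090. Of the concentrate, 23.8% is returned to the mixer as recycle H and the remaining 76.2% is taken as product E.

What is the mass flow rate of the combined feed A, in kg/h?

Overall citric acid balance (none leaves overhead): citric acid in fresh feed = citric acid in product, i.e. 289.4×0.169 = (1−0.238)·K·0.609.
K = 48.909/(0.609×0.762) = 105.39 kg/h.
Recycle H = 0.238×105.39 = 25.084 kg/h.
Combined feed A = 289.4 + 25.084 = 314.48 kg/h.

314.5 kg/h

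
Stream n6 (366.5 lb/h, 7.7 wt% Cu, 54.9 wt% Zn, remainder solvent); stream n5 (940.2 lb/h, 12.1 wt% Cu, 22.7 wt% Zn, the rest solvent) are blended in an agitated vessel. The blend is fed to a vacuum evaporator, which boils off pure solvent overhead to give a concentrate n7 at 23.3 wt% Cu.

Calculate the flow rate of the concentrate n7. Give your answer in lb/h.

Cu entering = 366.5×0.077 + 940.2×0.121 = 141.98 lb/h.
All Cu reports to n7, so n7 = 141.98/0.233 = 609.38 lb/h.

609.4 lb/h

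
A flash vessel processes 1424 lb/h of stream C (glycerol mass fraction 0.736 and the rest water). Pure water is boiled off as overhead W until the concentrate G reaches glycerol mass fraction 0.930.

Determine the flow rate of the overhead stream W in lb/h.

glycerol is conserved: 1424×0.736 = 1048.1 lb/h all reports to the concentrate.
Concentrate = 1048.1/(target fraction) = 1127 lb/h.
Overhead = 1424 − 1127 = 297.05 lb/h.

297 lb/h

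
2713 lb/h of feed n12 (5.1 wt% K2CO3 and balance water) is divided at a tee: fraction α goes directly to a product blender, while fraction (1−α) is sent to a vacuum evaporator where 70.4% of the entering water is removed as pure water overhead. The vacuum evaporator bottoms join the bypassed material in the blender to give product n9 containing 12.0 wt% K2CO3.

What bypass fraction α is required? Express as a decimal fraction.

All 2713×0.051 = 138.36 lb/h of K2CO3 reaches n9, so n9 = 138.36/0.120 = 1153 lb/h and vapour = 1560 lb/h.
The evaporator receives (1−α)·2713 of feed at 0.949 water and removes 0.704 of that water:
0.704×0.949×(1−α)×2713 = 1560
(1−α) = 1560/1812.5 = 0.8607;  α = 0.1393.

0.139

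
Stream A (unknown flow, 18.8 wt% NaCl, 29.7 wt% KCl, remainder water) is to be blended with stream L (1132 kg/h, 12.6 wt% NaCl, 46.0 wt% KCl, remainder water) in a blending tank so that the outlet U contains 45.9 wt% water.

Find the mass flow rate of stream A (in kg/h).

Let A be the unknown flow. Total out = 1132 + A.
water balance: 468.65 + 0.515·A = 0.459·(1132 + A)
(0.515 − 0.459)·A = 0.459×1132 − 468.65 = 50.94
A = 50.94 / 0.056 = 909.64 kg/h

909.6 kg/h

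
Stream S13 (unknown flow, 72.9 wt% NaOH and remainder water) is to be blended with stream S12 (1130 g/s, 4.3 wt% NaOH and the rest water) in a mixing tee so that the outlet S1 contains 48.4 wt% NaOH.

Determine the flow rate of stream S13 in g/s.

2034 g/s

Let S13 be the unknown flow. Total out = 1130 + S13.
NaOH balance: 48.59 + 0.729·S13 = 0.484·(1130 + S13)
(0.729 − 0.484)·S13 = 0.484×1130 − 48.59 = 498.33
S13 = 498.33 / 0.245 = 2034 g/s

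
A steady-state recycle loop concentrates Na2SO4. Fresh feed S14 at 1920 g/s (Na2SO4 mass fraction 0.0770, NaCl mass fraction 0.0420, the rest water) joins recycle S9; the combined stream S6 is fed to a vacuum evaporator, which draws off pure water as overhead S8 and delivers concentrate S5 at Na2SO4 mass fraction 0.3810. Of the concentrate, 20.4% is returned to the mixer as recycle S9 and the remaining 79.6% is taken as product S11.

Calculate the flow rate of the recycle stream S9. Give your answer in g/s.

99.45 g/s

Overall Na2SO4 balance (none leaves overhead): Na2SO4 in fresh feed = Na2SO4 in product, i.e. 1920×0.077 = (1−0.204)·S5·0.381.
S5 = 147.84/(0.381×0.796) = 487.48 g/s.
Recycle S9 = 0.204×487.48 = 99.445 g/s.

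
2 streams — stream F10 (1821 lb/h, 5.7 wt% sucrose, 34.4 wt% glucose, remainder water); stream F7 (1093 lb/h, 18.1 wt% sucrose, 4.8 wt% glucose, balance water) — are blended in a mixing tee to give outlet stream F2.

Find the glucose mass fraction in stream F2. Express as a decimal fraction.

0.233

Total flow out = 1821 + 1093 = 2914 lb/h.
glucose in = 1821×0.344 + 1093×0.048 = 678.89 lb/h.
glucose mass fraction in F2 = 678.89/2914 = 0.233.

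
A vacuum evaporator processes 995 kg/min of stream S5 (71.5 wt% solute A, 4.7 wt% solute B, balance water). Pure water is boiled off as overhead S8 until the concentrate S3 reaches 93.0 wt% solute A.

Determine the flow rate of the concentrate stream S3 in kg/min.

765 kg/min

solute A is conserved: 995×0.715 = 711.42 kg/min all reports to the concentrate.
Concentrate = 711.42/(target fraction) = 764.97 kg/min.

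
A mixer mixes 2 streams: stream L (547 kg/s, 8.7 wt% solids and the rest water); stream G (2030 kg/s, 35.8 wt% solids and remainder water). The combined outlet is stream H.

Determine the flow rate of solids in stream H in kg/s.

solids out = solids in = 547×0.087 + 2030×0.358 = 774.33 kg/s.

774.3 kg/s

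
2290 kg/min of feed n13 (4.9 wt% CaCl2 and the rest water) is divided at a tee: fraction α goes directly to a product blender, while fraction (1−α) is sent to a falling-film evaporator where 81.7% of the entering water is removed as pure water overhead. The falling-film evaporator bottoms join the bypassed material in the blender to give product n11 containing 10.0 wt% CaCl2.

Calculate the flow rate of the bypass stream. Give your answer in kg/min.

All 2290×0.049 = 112.21 kg/min of CaCl2 reaches n11, so n11 = 112.21/0.100 = 1122.1 kg/min and vapour = 1167.9 kg/min.
The evaporator receives (1−α)·2290 of feed at 0.951 water and removes 0.817 of that water:
0.817×0.951×(1−α)×2290 = 1167.9
(1−α) = 1167.9/1779.3 = 0.6564;  α = 0.3436.
Bypass flow = 0.3436×2290 = 786.85 kg/min.

786.8 kg/min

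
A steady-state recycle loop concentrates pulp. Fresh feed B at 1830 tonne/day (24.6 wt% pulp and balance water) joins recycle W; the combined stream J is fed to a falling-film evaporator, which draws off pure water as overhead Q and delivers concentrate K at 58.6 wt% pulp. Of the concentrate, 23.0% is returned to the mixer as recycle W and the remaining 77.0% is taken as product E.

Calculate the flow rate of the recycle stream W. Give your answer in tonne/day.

229.5 tonne/day

Overall pulp balance (none leaves overhead): pulp in fresh feed = pulp in product, i.e. 1830×0.246 = (1−0.230)·K·0.586.
K = 450.18/(0.586×0.770) = 997.7 tonne/day.
Recycle W = 0.230×997.7 = 229.47 tonne/day.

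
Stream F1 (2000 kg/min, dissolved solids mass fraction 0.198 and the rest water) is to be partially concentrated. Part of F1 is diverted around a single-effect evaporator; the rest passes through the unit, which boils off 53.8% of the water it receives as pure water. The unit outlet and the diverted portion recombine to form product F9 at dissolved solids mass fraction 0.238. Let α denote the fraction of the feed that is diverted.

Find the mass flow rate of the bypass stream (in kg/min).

All 2000×0.198 = 396 kg/min of dissolved solids reaches F9, so F9 = 396/0.238 = 1663.9 kg/min and vapour = 336.13 kg/min.
The evaporator receives (1−α)·2000 of feed at 0.802 water and removes 0.538 of that water:
0.538×0.802×(1−α)×2000 = 336.13
(1−α) = 336.13/862.95 = 0.3895;  α = 0.6105.
Bypass flow = 0.6105×2000 = 1221 kg/min.

1221 kg/min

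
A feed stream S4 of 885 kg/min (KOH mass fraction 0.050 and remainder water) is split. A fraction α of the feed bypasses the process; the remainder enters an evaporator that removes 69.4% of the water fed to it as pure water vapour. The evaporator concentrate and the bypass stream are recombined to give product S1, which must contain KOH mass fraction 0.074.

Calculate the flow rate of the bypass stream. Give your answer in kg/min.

All 885×0.050 = 44.25 kg/min of KOH reaches S1, so S1 = 44.25/0.074 = 597.97 kg/min and vapour = 287.03 kg/min.
The evaporator receives (1−α)·885 of feed at 0.950 water and removes 0.694 of that water:
0.694×0.950×(1−α)×885 = 287.03
(1−α) = 287.03/583.48 = 0.4919;  α = 0.5081.
Bypass flow = 0.5081×885 = 449.65 kg/min.

449.6 kg/min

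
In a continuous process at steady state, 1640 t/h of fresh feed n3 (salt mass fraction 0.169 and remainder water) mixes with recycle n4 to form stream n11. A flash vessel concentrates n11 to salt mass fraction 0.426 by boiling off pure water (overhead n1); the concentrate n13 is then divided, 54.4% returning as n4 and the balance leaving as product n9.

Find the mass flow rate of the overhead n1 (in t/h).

989.4 t/h

Overall salt balance (none leaves overhead): salt in fresh feed = salt in product, i.e. 1640×0.169 = (1−0.544)·n13·0.426.
n13 = 277.16/(0.426×0.456) = 1426.8 t/h.
Recycle n4 = 0.544×1426.8 = 776.17 t/h.
Combined feed n11 = 1640 + 776.17 = 2416.2 t/h.
Overhead n1 = n11 − n13 = 2416.2 − 1426.8 = 989.39 t/h.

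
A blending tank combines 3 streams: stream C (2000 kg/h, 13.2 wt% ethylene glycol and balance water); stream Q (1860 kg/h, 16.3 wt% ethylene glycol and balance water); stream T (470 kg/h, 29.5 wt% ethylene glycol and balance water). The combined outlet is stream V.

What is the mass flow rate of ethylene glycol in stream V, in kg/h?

ethylene glycol out = ethylene glycol in = 2000×0.132 + 1860×0.163 + 470×0.295 = 705.83 kg/h.

705.8 kg/h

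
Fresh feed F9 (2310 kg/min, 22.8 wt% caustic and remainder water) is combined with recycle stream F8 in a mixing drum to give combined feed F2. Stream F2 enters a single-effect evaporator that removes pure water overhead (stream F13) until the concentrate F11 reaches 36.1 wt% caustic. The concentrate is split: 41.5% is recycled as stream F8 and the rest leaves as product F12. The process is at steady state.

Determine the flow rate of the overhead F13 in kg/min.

Overall caustic balance (none leaves overhead): caustic in fresh feed = caustic in product, i.e. 2310×0.228 = (1−0.415)·F11·0.361.
F11 = 526.68/(0.361×0.585) = 2493.9 kg/min.
Recycle F8 = 0.415×2493.9 = 1035 kg/min.
Combined feed F2 = 2310 + 1035 = 3345 kg/min.
Overhead F13 = F2 − F11 = 3345 − 2493.9 = 851.05 kg/min.

851.1 kg/min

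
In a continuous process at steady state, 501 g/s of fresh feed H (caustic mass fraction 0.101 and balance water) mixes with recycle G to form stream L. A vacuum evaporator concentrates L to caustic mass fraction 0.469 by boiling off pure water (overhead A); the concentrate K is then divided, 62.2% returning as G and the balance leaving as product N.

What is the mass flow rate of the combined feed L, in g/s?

Overall caustic balance (none leaves overhead): caustic in fresh feed = caustic in product, i.e. 501×0.101 = (1−0.622)·K·0.469.
K = 50.601/(0.469×0.378) = 285.43 g/s.
Recycle G = 0.622×285.43 = 177.54 g/s.
Combined feed L = 501 + 177.54 = 678.54 g/s.

678.5 g/s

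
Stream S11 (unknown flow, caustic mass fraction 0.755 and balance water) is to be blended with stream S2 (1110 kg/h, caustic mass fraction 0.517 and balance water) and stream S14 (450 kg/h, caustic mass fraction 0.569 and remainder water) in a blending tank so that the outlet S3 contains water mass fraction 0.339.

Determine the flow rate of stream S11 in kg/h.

Let S11 be the unknown flow. Total out = 1560 + S11.
water balance: 730.08 + 0.245·S11 = 0.339·(1560 + S11)
(0.245 − 0.339)·S11 = 0.339×1560 − 730.08 = -201.24
S11 = -201.24 / -0.094 = 2140.9 kg/h

2141 kg/h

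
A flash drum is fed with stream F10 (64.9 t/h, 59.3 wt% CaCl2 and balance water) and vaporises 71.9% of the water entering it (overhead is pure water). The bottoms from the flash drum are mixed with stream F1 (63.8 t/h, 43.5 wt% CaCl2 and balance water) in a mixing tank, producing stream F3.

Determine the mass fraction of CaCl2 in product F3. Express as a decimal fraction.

0.6038

Vapour removed = 0.719×0.407×64.9 = 18.992 t/h; concentrate = 45.908 t/h.
CaCl2 reaching the mixer = 38.486 (from concentrate) + 63.8×0.435 = 66.239 t/h.
Product flow = 45.908 + 63.8 = 109.71 t/h; CaCl2 fraction = 0.6038.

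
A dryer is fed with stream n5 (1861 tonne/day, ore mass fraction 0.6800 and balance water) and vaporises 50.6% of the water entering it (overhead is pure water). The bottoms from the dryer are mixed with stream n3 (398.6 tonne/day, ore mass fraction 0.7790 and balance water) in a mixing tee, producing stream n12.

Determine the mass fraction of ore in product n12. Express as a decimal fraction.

Vapour removed = 0.506×0.320×1861 = 301.33 tonne/day; concentrate = 1559.7 tonne/day.
ore reaching the mixer = 1265.5 (from concentrate) + 398.6×0.779 = 1576 tonne/day.
Product flow = 1559.7 + 398.6 = 1958.3 tonne/day; ore fraction = 0.8048.

0.8048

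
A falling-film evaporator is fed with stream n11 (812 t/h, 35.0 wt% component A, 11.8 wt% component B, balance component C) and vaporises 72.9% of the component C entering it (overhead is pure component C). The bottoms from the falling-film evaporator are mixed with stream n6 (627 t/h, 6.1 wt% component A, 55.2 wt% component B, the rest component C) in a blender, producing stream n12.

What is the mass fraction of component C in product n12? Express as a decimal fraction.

Vapour removed = 0.729×0.532×812 = 314.92 t/h; concentrate = 497.08 t/h.
component C reaching the mixer = 117.07 (from concentrate) + 627×0.387 = 359.72 t/h.
Product flow = 497.08 + 627 = 1124.1 t/h; component C fraction = 0.3200.

0.3200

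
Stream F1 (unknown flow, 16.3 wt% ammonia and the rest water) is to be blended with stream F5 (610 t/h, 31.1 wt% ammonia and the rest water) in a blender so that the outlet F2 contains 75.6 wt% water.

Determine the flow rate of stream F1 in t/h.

504.6 t/h

Let F1 be the unknown flow. Total out = 610 + F1.
water balance: 420.29 + 0.837·F1 = 0.756·(610 + F1)
(0.837 − 0.756)·F1 = 0.756×610 − 420.29 = 40.87
F1 = 40.87 / 0.081 = 504.57 t/h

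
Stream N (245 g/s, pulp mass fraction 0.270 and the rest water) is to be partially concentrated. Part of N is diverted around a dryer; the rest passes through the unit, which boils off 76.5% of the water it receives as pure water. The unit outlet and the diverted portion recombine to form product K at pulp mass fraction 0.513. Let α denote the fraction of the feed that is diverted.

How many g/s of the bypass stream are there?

37.19 g/s

All 245×0.270 = 66.15 g/s of pulp reaches K, so K = 66.15/0.513 = 128.95 g/s and vapour = 116.05 g/s.
The evaporator receives (1−α)·245 of feed at 0.730 water and removes 0.765 of that water:
0.765×0.730×(1−α)×245 = 116.05
(1−α) = 116.05/136.82 = 0.8482;  α = 0.1518.
Bypass flow = 0.1518×245 = 37.188 g/s.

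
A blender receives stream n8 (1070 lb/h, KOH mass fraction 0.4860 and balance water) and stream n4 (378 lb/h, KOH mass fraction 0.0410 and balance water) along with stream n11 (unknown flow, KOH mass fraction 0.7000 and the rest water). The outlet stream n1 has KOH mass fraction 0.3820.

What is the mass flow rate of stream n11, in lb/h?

55.4 lb/h

Let n11 be the unknown flow. Total out = 1448 + n11.
KOH balance: 535.52 + 0.700·n11 = 0.382·(1448 + n11)
(0.700 − 0.382)·n11 = 0.382×1448 − 535.52 = 17.618
n11 = 17.618 / 0.318 = 55.403 lb/h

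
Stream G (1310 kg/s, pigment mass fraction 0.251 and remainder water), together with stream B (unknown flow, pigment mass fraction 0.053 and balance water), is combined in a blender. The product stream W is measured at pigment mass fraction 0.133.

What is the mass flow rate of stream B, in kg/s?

1932 kg/s

Let B be the unknown flow. Total out = 1310 + B.
pigment balance: 328.81 + 0.053·B = 0.133·(1310 + B)
(0.053 − 0.133)·B = 0.133×1310 − 328.81 = -154.58
B = -154.58 / -0.080 = 1932.2 kg/s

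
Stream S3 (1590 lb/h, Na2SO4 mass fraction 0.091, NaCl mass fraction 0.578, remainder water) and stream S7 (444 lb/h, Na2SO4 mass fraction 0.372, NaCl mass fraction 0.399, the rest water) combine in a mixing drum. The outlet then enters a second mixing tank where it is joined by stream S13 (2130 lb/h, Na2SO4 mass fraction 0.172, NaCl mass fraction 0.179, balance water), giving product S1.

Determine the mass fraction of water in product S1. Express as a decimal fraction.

Overall, product flow = 4164 lb/h.
water in = 1590×0.331 + 444×0.229 + 2130×0.649 = 2010.3 lb/h.
water fraction in S1 = 0.483.

0.483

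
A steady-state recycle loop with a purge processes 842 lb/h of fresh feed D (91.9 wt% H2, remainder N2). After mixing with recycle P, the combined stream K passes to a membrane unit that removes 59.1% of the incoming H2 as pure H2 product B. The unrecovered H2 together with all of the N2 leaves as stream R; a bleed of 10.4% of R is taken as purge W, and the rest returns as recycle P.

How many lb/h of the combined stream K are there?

1877 lb/h

N2 enters only via D and leaves only via the purge: 842×0.081 = 0.104×(N2 in R), and the membrane unit passes all N2, so N2 in K = N2 in R = 655.79 lb/h.
H2 in K: m_A = 842×0.919 + (1−0.104)·(1−0.591)·m_A, so m_A = 773.8/0.6335 = 1221.4 lb/h.
K = 1221.4 + 655.79 = 1877.2 lb/h.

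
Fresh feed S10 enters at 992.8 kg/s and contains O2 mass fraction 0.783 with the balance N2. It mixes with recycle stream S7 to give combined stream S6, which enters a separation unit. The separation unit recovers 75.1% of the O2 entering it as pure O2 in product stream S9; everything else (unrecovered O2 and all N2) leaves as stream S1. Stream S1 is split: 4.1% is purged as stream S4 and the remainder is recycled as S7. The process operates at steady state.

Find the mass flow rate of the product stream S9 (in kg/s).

O2 in S6: m_A = 992.8×0.783 + (1−0.041)·(1−0.751)·m_A, so m_A = 777.36/0.7612 = 1021.2 kg/s.
Product S9 = 0.751×1021.2 = 766.94 kg/s.

766.9 kg/s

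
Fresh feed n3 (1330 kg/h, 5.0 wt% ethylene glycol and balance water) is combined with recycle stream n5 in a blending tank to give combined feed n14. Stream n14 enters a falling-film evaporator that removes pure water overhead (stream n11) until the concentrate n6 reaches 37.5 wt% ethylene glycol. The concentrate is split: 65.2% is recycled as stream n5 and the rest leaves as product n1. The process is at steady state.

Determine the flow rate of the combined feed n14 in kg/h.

Overall ethylene glycol balance (none leaves overhead): ethylene glycol in fresh feed = ethylene glycol in product, i.e. 1330×0.050 = (1−0.652)·n6·0.375.
n6 = 66.5/(0.375×0.348) = 509.58 kg/h.
Recycle n5 = 0.652×509.58 = 332.25 kg/h.
Combined feed n14 = 1330 + 332.25 = 1662.2 kg/h.

1662 kg/h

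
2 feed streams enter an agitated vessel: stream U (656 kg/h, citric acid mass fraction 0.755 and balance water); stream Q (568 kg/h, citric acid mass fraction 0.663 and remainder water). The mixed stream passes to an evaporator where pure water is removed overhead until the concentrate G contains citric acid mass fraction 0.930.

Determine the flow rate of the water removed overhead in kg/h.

286.5 kg/h

citric acid entering = 656×0.755 + 568×0.663 = 871.86 kg/h.
All citric acid reports to G, so G = 871.86/0.930 = 937.49 kg/h.
Total feed = 1224 kg/h; overhead = 1224 − 937.49 = 286.51 kg/h.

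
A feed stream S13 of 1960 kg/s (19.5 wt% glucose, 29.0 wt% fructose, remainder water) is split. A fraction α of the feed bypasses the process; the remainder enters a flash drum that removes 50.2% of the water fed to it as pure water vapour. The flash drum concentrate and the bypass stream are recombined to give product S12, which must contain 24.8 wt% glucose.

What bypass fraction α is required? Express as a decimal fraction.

All 1960×0.195 = 382.2 kg/s of glucose reaches S12, so S12 = 382.2/0.248 = 1541.1 kg/s and vapour = 418.87 kg/s.
The evaporator receives (1−α)·1960 of feed at 0.515 water and removes 0.502 of that water:
0.502×0.515×(1−α)×1960 = 418.87
(1−α) = 418.87/506.72 = 0.8266;  α = 0.1734.

0.173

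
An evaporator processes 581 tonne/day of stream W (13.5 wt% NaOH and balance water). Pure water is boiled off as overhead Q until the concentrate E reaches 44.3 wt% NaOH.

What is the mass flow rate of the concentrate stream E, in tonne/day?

177.1 tonne/day

NaOH is conserved: 581×0.135 = 78.435 tonne/day all reports to the concentrate.
Concentrate = 78.435/(target fraction) = 177.05 tonne/day.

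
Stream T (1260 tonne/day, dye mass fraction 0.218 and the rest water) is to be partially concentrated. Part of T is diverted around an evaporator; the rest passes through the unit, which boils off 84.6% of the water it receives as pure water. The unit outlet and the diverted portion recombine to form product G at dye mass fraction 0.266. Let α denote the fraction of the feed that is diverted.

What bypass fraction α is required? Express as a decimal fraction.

All 1260×0.218 = 274.68 tonne/day of dye reaches G, so G = 274.68/0.266 = 1032.6 tonne/day and vapour = 227.37 tonne/day.
The evaporator receives (1−α)·1260 of feed at 0.782 water and removes 0.846 of that water:
0.846×0.782×(1−α)×1260 = 227.37
(1−α) = 227.37/833.58 = 0.2728;  α = 0.7272.

0.727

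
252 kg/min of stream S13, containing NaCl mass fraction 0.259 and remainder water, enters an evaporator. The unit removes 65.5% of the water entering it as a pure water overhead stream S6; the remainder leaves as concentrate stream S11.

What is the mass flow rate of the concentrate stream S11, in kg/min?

water entering = 252×0.741 = 186.73 kg/min; overhead removed = 0.655×186.73 = 122.31 kg/min.
Concentrate = 252 − 122.31 = 129.69 kg/min.

129.7 kg/min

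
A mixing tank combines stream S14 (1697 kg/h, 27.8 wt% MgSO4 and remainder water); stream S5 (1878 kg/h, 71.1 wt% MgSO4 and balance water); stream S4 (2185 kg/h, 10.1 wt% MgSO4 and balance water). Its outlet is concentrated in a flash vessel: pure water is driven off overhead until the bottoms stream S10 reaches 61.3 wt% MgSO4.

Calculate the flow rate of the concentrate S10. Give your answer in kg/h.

MgSO4 entering = 1697×0.278 + 1878×0.711 + 2185×0.101 = 2027.7 kg/h.
All MgSO4 reports to S10, so S10 = 2027.7/0.613 = 3307.8 kg/h.

3308 kg/h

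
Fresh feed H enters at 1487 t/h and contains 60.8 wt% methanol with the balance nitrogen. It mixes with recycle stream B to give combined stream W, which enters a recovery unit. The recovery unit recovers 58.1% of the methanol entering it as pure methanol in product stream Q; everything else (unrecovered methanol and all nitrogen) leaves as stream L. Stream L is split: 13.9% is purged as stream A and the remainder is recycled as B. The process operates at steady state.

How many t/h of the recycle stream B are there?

nitrogen enters only via H and leaves only via the purge: 1487×0.392 = 0.139×(nitrogen in L), and the recovery unit passes all nitrogen, so nitrogen in W = nitrogen in L = 4193.6 t/h.
methanol in W: m_A = 1487×0.608 + (1−0.139)·(1−0.581)·m_A, so m_A = 904.1/0.6392 = 1414.3 t/h.
L = (1−0.581)×1414.3 + 4193.6 = 4786.2 t/h.
Recycle B = (1−0.139)×4786.2 = 4120.9 t/h.

4121 t/h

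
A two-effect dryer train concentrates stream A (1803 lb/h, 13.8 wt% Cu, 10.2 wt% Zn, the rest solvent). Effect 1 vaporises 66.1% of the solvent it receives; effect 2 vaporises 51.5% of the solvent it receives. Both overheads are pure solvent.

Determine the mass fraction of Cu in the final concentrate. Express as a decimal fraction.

solvent in feed = 1803×0.760 = 1370.3 lb/h.
After stage 1: solvent left = (1−0.661)×1370.3 = 464.52; stream total = 897.24 lb/h.
After stage 2: solvent left = (1−0.515)×464.52 = 225.29; final concentrate = 658.01 lb/h.
Cu fraction = 248.81/658.01 = 0.3781.

0.3781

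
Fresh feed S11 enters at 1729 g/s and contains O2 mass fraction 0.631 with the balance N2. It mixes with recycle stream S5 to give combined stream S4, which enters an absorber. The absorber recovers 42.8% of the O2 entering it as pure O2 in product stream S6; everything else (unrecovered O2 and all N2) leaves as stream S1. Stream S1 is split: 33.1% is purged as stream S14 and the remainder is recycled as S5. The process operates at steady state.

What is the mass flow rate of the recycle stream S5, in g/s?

1966 g/s

N2 enters only via S11 and leaves only via the purge: 1729×0.369 = 0.331×(N2 in S1), and the absorber passes all N2, so N2 in S4 = N2 in S1 = 1927.5 g/s.
O2 in S4: m_A = 1729×0.631 + (1−0.331)·(1−0.428)·m_A, so m_A = 1091/0.6173 = 1767.3 g/s.
S1 = (1−0.428)×1767.3 + 1927.5 = 2938.4 g/s.
Recycle S5 = (1−0.331)×2938.4 = 1965.8 g/s.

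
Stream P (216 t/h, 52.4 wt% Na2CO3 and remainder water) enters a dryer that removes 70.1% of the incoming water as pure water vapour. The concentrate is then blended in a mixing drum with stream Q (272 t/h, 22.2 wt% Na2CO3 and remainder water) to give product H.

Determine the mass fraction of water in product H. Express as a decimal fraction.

Vapour removed = 0.701×0.476×216 = 72.074 t/h; concentrate = 143.93 t/h.
water reaching the mixer = 30.742 (from concentrate) + 272×0.778 = 242.36 t/h.
Product flow = 143.93 + 272 = 415.93 t/h; water fraction = 0.583.

0.583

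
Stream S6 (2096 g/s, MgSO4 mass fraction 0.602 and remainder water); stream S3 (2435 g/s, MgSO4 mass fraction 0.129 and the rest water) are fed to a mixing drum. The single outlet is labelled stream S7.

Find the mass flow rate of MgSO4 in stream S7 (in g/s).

1576 g/s

MgSO4 out = MgSO4 in = 2096×0.602 + 2435×0.129 = 1575.9 g/s.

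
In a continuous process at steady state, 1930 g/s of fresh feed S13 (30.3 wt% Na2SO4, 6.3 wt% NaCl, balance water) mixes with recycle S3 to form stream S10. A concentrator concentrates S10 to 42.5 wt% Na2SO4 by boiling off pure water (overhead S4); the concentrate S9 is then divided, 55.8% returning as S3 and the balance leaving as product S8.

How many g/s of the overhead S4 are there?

554 g/s

Overall Na2SO4 balance (none leaves overhead): Na2SO4 in fresh feed = Na2SO4 in product, i.e. 1930×0.303 = (1−0.558)·S9·0.425.
S9 = 584.79/(0.425×0.442) = 3113.1 g/s.
Recycle S3 = 0.558×3113.1 = 1737.1 g/s.
Combined feed S10 = 1930 + 1737.1 = 3667.1 g/s.
Overhead S4 = S10 − S9 = 3667.1 − 3113.1 = 554.02 g/s.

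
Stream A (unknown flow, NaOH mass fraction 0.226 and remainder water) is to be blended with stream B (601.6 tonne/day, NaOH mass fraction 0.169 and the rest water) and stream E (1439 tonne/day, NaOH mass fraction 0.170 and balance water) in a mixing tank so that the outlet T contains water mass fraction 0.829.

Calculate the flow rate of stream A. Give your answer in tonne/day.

Let A be the unknown flow. Total out = 2040.6 + A.
water balance: 1694.3 + 0.774·A = 0.829·(2040.6 + A)
(0.774 − 0.829)·A = 0.829×2040.6 − 1694.3 = -2.6422
A = -2.6422 / -0.055 = 48.04 tonne/day

48.04 tonne/day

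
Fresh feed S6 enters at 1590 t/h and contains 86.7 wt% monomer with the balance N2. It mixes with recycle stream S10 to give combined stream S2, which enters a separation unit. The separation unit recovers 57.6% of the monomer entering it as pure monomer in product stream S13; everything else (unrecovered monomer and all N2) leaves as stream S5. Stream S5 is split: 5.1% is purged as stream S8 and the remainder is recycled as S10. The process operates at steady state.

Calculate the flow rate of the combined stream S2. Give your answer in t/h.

N2 enters only via S6 and leaves only via the purge: 1590×0.133 = 0.051×(N2 in S5), and the separation unit passes all N2, so N2 in S2 = N2 in S5 = 4146.5 t/h.
monomer in S2: m_A = 1590×0.867 + (1−0.051)·(1−0.576)·m_A, so m_A = 1378.5/0.5976 = 2306.7 t/h.
S2 = 2306.7 + 4146.5 = 6453.2 t/h.

6453 t/h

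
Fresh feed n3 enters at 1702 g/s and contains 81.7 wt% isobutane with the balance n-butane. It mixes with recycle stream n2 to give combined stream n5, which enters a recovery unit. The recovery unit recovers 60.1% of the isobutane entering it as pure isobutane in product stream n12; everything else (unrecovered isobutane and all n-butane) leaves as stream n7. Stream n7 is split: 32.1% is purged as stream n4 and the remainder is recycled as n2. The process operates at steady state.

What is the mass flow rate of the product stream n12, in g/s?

isobutane in n5: m_A = 1702×0.817 + (1−0.321)·(1−0.601)·m_A, so m_A = 1390.5/0.7291 = 1907.2 g/s.
Product n12 = 0.601×1907.2 = 1146.3 g/s.

1146 g/s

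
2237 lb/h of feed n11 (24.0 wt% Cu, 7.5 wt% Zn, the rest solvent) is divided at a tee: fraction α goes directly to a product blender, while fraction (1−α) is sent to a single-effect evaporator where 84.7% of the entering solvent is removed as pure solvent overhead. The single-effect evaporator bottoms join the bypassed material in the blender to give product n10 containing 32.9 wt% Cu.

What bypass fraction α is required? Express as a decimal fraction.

All 2237×0.240 = 536.88 lb/h of Cu reaches n10, so n10 = 536.88/0.329 = 1631.9 lb/h and vapour = 605.15 lb/h.
The evaporator receives (1−α)·2237 of feed at 0.685 solvent and removes 0.847 of that solvent:
0.847×0.685×(1−α)×2237 = 605.15
(1−α) = 605.15/1297.9 = 0.4663;  α = 0.5337.

0.534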